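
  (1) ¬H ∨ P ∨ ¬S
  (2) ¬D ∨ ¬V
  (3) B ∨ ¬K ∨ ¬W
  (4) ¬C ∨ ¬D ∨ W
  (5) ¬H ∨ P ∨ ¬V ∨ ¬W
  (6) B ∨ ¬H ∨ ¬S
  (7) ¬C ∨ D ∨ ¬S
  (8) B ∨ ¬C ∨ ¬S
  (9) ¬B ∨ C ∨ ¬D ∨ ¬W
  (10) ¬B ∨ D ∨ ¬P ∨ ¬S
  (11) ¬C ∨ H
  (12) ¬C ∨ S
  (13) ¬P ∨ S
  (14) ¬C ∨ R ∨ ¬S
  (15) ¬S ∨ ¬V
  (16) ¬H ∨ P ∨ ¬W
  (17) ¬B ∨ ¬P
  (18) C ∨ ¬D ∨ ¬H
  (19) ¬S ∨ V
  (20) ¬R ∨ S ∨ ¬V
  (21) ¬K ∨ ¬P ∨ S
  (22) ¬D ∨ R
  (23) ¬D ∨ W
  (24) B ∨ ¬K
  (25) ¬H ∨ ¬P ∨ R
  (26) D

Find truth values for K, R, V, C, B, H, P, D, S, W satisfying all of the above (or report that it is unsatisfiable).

K = False; R = True; V = False; C = False; B = False; H = False; P = False; D = True; S = False; W = True

Unit clause (D) forces D = True.
In (¬D ∨ ¬V) only ¬V is left, so V = False.
In (¬S ∨ V) only ¬S is left, so S = False.
In (¬D ∨ R) only R is left, so R = True.
In (¬D ∨ W) only W is left, so W = True.
In (¬C ∨ S) only ¬C is left, so C = False.
In (¬P ∨ S) only ¬P is left, so P = False.
In (¬H ∨ P ∨ ¬W) only ¬H is left, so H = False.
In (¬B ∨ C ∨ ¬D ∨ ¬W) only ¬B is left, so B = False.
In (B ∨ ¬K) only ¬K is left, so K = False.
All clauses satisfied.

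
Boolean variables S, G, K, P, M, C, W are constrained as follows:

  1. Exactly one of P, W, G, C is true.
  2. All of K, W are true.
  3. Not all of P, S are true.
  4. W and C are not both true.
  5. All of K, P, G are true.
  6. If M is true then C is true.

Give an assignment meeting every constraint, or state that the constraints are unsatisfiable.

Unsatisfiable — no assignment works.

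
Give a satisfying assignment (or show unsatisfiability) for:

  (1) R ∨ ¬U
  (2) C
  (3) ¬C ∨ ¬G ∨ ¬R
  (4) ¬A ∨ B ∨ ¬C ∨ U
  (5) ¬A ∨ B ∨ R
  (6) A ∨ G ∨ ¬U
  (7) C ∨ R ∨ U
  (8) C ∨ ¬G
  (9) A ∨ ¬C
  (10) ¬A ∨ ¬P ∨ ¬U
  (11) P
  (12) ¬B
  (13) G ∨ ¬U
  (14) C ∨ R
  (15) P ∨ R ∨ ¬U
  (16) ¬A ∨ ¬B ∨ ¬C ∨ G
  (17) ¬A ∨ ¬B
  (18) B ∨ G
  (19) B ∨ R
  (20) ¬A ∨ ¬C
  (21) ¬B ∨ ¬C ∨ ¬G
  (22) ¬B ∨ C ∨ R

UNSATISFIABLE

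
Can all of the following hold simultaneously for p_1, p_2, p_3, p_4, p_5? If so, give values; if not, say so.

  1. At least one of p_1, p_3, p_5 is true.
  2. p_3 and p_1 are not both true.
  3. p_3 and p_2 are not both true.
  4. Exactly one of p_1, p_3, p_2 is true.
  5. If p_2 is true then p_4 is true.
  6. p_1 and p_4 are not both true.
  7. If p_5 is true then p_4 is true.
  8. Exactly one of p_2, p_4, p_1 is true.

p_1 = False; p_2 = False; p_3 = True; p_4 = True; p_5 = False

  (1) {p_1, p_3, p_5}: 1 true — at least one ✓
  (2) p_3=T, p_1=F — not both ✓
  (3) p_3=T, p_2=F — not both ✓
  (4) {p_1, p_3, p_2}: 1 true — exactly one ✓
  (5) p_2=F ⇒ p_4: vacuous ✓
  (6) p_1=F, p_4=T — not both ✓
  (7) p_5=F ⇒ p_4: vacuous ✓
  (8) {p_2, p_4, p_1}: 1 true — exactly one ✓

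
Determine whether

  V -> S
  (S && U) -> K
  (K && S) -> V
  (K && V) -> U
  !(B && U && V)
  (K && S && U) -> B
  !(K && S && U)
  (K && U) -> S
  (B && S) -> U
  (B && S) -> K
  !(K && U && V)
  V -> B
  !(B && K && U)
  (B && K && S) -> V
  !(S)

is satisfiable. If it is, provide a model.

Unit clause (!S) forces S = False.
In (S || !V) only !V is left, so V = False.
Set U = False.
Set B = False.
Set K = False.
All clauses satisfied.

U=F, B=F, S=F, V=F, K=F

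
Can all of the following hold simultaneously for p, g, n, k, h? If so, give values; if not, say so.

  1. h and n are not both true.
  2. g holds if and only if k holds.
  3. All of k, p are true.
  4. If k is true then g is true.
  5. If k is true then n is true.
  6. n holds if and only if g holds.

p = True, g = True, n = True, k = True, h = False

  (1) h=F, n=T — not both ✓
  (2) g=T, k=T — same ✓
  (3) {k, p}: all 2 true ✓
  (4) k=T ⇒ g: T ✓
  (5) k=T ⇒ n: T ✓
  (6) n=T, g=T — same ✓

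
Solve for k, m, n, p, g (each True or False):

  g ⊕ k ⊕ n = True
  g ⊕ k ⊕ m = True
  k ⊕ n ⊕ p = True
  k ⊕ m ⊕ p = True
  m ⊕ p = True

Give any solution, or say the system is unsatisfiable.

k: False, m: False, n: False, p: True, g: True

g ⊕ k ⊕ n = T ⊕ F ⊕ F = True ✓
g ⊕ k ⊕ m = T ⊕ F ⊕ F = True ✓
k ⊕ n ⊕ p = F ⊕ F ⊕ T = True ✓
k ⊕ m ⊕ p = F ⊕ F ⊕ T = True ✓
m ⊕ p = F ⊕ T = True ✓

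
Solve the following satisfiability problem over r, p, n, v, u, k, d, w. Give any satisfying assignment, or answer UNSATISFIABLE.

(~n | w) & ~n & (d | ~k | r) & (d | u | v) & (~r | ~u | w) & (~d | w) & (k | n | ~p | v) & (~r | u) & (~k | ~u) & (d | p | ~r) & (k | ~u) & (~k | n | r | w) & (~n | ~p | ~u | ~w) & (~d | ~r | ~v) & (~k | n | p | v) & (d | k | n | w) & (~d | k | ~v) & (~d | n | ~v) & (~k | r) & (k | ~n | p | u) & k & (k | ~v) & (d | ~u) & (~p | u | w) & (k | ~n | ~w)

Case n = True:
  Clause (~n) is falsified — contradiction.
Case n = False:
  (k) forces k = True.
  (~k | ~u) forces u = False.
  (~r | u) forces r = False.
  Clause (~k | r) is falsified — contradiction.
Both cases fail, so the formula is unsatisfiable.

Unsatisfiable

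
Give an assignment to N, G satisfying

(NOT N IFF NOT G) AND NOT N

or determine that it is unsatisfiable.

N=F, G=F

  NOT N IFF NOT G = True
    NOT N = True
    NOT G = True
  NOT N = True
Both conjuncts True, so the formula holds.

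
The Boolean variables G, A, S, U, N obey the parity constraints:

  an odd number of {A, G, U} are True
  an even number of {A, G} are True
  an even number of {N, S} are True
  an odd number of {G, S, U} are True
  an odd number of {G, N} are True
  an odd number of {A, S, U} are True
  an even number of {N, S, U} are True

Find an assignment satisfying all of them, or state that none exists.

No satisfying assignment exists.

Adding constraints 1, 2, 3, 4, 5 mod 2: every variable appears an even number of times on the left, so the left side is 0.
But the right sides sum to 1 (mod 2). 0 ≠ 1 — the system is inconsistent.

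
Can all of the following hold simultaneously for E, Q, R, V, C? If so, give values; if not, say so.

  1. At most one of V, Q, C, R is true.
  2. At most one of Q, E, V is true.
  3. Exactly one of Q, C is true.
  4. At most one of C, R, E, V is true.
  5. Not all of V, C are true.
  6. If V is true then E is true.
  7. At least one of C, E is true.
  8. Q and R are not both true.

E=F; Q=F; R=F; V=F; C=T

  (1) {V, Q, C, R}: 1 true — at most one ✓
  (2) {Q, E, V}: 0 true — at most one ✓
  (3) {Q, C}: 1 true — exactly one ✓
  (4) {C, R, E, V}: 1 true — at most one ✓
  (5) {V, C}: 1/2 true — not all ✓
  (6) V=F ⇒ E: vacuous ✓
  (7) {C, E}: 1 true — at least one ✓
  (8) Q=F, R=F — not both ✓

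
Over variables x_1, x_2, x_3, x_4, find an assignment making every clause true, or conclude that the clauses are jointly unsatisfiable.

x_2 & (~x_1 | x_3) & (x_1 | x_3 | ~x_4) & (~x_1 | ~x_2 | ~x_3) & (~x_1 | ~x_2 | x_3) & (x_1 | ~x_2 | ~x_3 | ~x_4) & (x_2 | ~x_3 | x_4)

Unit clause (x_2) forces x_2 = True.
Set x_1 = False.
Set x_3 = False.
  then (x_1 | x_3 | ~x_4) forces x_4 = False.
Check each clause:
  (x_2): x_2 holds.
  (~x_1 | x_3): ~x_1 holds.
  (x_1 | x_3 | ~x_4): ~x_4 holds.
  (~x_1 | ~x_2 | ~x_3): ~x_1 holds.
  (~x_1 | ~x_2 | x_3): ~x_1 holds.
  (x_1 | ~x_2 | ~x_3 | ~x_4): ~x_3 holds.
  (x_2 | ~x_3 | x_4): x_2 holds.
All clauses satisfied.

x_1=F, x_2=T, x_3=F, x_4=F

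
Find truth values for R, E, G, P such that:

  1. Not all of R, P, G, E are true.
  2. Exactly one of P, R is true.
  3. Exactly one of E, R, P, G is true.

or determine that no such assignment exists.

R: True, E: False, G: False, P: False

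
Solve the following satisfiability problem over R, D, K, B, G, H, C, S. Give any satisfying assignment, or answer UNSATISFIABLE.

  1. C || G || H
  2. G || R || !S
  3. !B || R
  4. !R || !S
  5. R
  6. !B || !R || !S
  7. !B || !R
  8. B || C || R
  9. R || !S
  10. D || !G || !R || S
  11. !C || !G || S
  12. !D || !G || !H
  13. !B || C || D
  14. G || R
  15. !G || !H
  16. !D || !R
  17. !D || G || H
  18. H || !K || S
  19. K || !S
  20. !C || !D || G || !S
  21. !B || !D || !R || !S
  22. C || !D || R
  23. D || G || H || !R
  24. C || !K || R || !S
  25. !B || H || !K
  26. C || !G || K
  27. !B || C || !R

Unit clause (R) forces R = True.
In (!B || !R) only !B is left, so B = False.
In (!D || !R) only !D is left, so D = False.
In (!R || !S) only !S is left, so S = False.
In (D || !G || !R || S) only !G is left, so G = False.
In (D || G || H || !R) only H is left, so H = True.
Set K = False.
Set C = True.
All clauses satisfied.

R: True, D: False, K: False, B: False, G: False, H: True, C: True, S: False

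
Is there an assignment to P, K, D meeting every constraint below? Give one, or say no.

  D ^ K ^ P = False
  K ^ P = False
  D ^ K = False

P = False, K = False, D = False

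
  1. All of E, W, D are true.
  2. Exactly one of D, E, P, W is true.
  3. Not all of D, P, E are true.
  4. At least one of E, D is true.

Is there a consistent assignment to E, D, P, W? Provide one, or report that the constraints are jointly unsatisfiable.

Case E = True:
  (1) forces W = True.
  Constraint (2) is violated (E=T, W=T) — contradiction.
Case E = False:
  Constraint (1) is violated (E=F) — contradiction.
Both cases fail — unsatisfiable.

The formula is unsatisfiable.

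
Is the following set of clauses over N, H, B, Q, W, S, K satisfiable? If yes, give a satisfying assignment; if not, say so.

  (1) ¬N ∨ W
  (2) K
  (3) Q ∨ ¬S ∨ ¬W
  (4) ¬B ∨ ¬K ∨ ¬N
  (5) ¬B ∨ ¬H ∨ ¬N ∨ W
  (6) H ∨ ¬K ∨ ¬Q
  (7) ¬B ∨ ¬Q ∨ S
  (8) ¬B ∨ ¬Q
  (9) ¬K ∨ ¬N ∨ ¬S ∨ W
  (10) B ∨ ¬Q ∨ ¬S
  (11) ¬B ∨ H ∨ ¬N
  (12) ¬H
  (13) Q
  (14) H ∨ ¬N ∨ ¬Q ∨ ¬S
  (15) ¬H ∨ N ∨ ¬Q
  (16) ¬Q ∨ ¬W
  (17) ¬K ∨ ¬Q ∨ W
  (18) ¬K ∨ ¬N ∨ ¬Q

UNSATISFIABLE

Case H = True:
  Clause (¬H) is falsified — contradiction.
Case H = False:
  (K) forces K = True.
  (H ∨ ¬K ∨ ¬Q) forces Q = False.
  Clause (Q) is falsified — contradiction.
Both cases fail, so the formula is unsatisfiable.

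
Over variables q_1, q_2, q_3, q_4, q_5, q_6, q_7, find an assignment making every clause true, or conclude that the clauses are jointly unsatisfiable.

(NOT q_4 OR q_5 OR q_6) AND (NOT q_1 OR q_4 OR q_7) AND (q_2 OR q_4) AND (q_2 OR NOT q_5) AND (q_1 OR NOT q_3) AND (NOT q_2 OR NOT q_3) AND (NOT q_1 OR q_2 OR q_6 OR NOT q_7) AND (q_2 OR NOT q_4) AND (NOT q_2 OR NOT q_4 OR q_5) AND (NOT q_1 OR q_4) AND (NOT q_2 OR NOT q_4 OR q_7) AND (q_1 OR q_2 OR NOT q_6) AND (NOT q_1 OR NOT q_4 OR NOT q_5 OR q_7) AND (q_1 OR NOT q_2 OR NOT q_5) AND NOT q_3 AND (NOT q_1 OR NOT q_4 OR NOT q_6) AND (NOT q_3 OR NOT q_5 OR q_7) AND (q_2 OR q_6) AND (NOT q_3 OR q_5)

q_1: False; q_2: True; q_3: False; q_4: False; q_5: False; q_6: True; q_7: False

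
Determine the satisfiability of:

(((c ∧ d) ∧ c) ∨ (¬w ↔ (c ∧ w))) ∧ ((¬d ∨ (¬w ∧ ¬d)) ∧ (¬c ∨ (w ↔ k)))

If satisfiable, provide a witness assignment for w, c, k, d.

w = True, c = False, k = False, d = False

  ((c ∧ d) ∧ c) ∨ (¬w ↔ (c ∧ w)) = True
    (c ∧ d) ∧ c = False
      c ∧ d = False
    ¬w ↔ (c ∧ w) = True
      ¬w = False
      c ∧ w = False
  (¬d ∨ (¬w ∧ ¬d)) ∧ (¬c ∨ (w ↔ k)) = True
    ¬d ∨ (¬w ∧ ¬d) = True
      ¬d = True
      ¬w ∧ ¬d = False
        ¬w = False
        ¬d = True
    ¬c ∨ (w ↔ k) = True
      ¬c = True
      w ↔ k = False
Both conjuncts True, so the formula holds.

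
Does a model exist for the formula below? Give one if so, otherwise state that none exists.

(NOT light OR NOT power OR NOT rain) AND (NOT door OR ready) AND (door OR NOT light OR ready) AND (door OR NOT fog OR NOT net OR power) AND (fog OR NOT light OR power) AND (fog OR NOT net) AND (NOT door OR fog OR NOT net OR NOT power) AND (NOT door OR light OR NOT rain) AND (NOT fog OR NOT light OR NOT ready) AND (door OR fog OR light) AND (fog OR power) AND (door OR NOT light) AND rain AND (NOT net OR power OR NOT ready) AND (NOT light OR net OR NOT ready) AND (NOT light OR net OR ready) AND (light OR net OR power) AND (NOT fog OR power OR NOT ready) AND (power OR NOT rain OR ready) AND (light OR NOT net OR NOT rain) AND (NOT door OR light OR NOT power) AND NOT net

light = False; ready = True; fog = True; rain = True; net = False; door = False; power = True

Unit clause (rain) forces rain = True.
Unit clause (NOT net) forces net = False.
Try light = True:
  (NOT light OR NOT power OR NOT rain) forces power = False.
  (fog OR NOT light OR power) forces fog = True.
  (NOT fog OR NOT light OR NOT ready) forces ready = False.
  clause (NOT light OR net OR ready) is falsified — backtrack.
So light = False.
  then (NOT door OR light OR NOT rain) forces door = False.
  then (door OR fog OR light) forces fog = True.
  then (light OR net OR power) forces power = True.
Set ready = True.
All clauses satisfied.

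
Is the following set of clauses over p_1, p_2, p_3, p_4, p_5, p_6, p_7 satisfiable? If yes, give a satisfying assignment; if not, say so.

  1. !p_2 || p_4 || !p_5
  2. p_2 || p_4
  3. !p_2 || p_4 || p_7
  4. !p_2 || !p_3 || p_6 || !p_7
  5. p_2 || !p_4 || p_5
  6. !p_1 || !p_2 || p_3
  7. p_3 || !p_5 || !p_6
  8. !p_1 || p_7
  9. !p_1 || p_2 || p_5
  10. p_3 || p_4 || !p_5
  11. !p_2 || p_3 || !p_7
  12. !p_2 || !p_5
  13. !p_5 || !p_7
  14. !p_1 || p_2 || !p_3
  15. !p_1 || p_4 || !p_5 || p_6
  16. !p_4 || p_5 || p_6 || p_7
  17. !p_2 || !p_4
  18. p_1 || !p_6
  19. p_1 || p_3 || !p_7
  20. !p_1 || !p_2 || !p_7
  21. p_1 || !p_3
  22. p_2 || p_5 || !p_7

p_1: False, p_2: False, p_3: False, p_4: True, p_5: True, p_6: False, p_7: False

Set p_1 = False.
  then (p_1 || !p_6) forces p_6 = False.
  then (p_1 || !p_3) forces p_3 = False.
  then (p_1 || p_3 || !p_7) forces p_7 = False.
Set p_2 = False.
  then (p_2 || p_4) forces p_4 = True.
  then (p_2 || !p_4 || p_5) forces p_5 = True.
All clauses satisfied.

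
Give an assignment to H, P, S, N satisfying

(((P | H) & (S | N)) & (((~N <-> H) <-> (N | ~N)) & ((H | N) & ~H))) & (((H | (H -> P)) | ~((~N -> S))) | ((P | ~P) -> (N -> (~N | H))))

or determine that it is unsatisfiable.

H = False, P = True, S = True, N = True

  ((P | H) & (S | N)) & (((~N <-> H) <-> (N | ~N)) & ((H | N) & ~H)) = True
    (P | H) & (S | N) = True
      P | H = True
      S | N = True
    ((~N <-> H) <-> (N | ~N)) & ((H | N) & ~H) = True
      (~N <-> H) <-> (N | ~N) = True
        ~N <-> H = True
          ~N = False
        N | ~N = True
          ~N = False
      (H | N) & ~H = True
        H | N = True
        ~H = True
  ((H | (H -> P)) | ~((~N -> S))) | ((P | ~P) -> (N -> (~N | H))) = True
    (H | (H -> P)) | ~((~N -> S)) = True
      H | (H -> P) = True
        H -> P = True
      ~((~N -> S)) = False
        ~N -> S = True
          ~N = False
    (P | ~P) -> (N -> (~N | H)) = False
      P | ~P = True
        ~P = False
      N -> (~N | H) = False
        ~N | H = False
          ~N = False
Both conjuncts True, so the formula holds.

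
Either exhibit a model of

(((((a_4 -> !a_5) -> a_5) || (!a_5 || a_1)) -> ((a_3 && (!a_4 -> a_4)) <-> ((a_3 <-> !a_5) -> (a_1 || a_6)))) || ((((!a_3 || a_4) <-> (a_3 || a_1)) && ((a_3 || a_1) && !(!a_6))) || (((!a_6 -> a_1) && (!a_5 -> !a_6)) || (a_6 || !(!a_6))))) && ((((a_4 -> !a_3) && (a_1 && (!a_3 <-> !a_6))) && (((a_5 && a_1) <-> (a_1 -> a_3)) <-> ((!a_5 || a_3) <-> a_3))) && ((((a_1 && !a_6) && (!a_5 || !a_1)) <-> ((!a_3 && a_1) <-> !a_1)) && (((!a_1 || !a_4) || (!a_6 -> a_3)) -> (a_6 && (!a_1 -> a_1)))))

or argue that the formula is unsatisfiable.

Unsatisfiable — no assignment works.

Case a_1 = True: the formula simplifies to ((a_3 && (!a_4 -> a_4)) || (((!a_3 || a_4) && !(!a_6)) || ((!a_5 -> !a_6) || (a_6 || !(!a_6))))) && ((((a_4 -> !a_3) && (!a_3 <-> !a_6)) && ((a_5 <-> a_3) <-> ((!a_5 || a_3) <-> a_3))) && (((!a_6 && !a_5) <-> a_3) && ((!a_4 || (!a_6 -> a_3)) -> a_6))).
  a_6 = True: simplifies to (((a_4 -> !a_3) && a_3) && ((a_5 <-> a_3) <-> ((!a_5 || a_3) <-> a_3))) && !a_3.
    a_3 = True: the conjunct !a_3 is False.
    a_3 = False: the conjunct a_3 is False.
  a_6 = False: simplifies to (((a_4 -> !a_3) && !a_3) && ((a_5 <-> a_3) <-> ((!a_5 || a_3) <-> a_3))) && ((!a_5 <-> a_3) && !((!a_4 || a_3))).
    a_3 = True: the conjunct !a_3 is False.
    a_3 = False: simplifies to (!a_5 <-> a_5) && (a_5 && !(!a_4)).
      a_5 = True: the conjunct !a_5 <-> a_5 becomes !True <-> True = False.
      a_5 = False: the conjunct !a_5 <-> a_5 becomes !False <-> False = False.
Case a_1 = False: the conjunct a_1 is False.
Both cases fail — unsatisfiable.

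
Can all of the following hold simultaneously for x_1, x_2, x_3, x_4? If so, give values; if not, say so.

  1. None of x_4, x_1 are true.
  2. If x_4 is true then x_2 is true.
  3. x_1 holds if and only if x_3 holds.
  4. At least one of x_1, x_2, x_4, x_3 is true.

x_1: False, x_2: True, x_3: False, x_4: False

  (1) {x_4, x_1}: 0 true — none ✓
  (2) x_4=F ⇒ x_2: vacuous ✓
  (3) x_1=F, x_3=F — same ✓
  (4) {x_1, x_2, x_4, x_3}: 1 true — at least one ✓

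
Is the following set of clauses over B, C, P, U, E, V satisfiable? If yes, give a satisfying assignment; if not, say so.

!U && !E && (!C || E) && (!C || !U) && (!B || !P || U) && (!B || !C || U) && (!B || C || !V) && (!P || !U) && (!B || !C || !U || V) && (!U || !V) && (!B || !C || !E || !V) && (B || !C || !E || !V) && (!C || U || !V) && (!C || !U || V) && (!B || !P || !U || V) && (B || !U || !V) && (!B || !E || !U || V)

Unit clause (!U) forces U = False.
Unit clause (!E) forces E = False.
In (!C || E) only !C is left, so C = False.
Set B = True.
  then (!B || !P || U) forces P = False.
  then (!B || C || !V) forces V = False.
All clauses satisfied.

B: True, C: False, P: False, U: False, E: False, V: False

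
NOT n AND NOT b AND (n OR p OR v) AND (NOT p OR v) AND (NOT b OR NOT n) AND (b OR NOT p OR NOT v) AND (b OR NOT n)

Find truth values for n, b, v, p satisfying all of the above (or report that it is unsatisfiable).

n = False; b = False; v = True; p = False

Unit clause (NOT n) forces n = False.
Unit clause (NOT b) forces b = False.
Try v = False:
  (n OR p OR v) forces p = True.
  clause (NOT p OR v) is falsified — backtrack.
So v = True.
  then (b OR NOT p OR NOT v) forces p = False.
Check each clause:
  (NOT n): NOT n holds.
  (NOT b): NOT b holds.
  (n OR p OR v): v holds.
  (NOT p OR v): NOT p holds.
  (NOT b OR NOT n): NOT b holds.
  (b OR NOT p OR NOT v): NOT p holds.
  (b OR NOT n): NOT n holds.
All clauses satisfied.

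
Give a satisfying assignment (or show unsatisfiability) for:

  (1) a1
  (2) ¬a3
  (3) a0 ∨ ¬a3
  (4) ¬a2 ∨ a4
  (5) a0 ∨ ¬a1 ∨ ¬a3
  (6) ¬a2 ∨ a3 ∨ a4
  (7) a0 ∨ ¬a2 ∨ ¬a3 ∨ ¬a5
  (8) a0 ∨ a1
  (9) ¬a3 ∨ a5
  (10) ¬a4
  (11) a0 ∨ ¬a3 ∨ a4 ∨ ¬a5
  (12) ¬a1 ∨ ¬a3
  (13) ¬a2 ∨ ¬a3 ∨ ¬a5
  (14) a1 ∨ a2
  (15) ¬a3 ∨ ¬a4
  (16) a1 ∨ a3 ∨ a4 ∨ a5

a0: True; a1: True; a2: False; a3: False; a4: False; a5: False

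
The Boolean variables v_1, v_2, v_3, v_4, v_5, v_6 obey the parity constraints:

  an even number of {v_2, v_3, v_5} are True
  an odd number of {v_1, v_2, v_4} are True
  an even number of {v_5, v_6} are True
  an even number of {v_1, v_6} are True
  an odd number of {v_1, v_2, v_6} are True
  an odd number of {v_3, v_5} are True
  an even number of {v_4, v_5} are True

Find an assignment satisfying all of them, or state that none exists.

v_1: False, v_2: True, v_3: True, v_4: False, v_5: False, v_6: False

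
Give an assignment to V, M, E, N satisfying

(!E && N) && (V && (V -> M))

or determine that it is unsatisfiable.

V = True, M = True, E = False, N = True

  !E && N = True
    !E = True
  V && (V -> M) = True
    V -> M = True
Both conjuncts True, so the formula holds.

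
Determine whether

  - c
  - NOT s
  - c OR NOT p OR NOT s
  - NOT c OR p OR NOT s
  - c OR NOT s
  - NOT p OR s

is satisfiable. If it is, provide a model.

Unit clause (c) forces c = True.
Unit clause (NOT s) forces s = False.
In (NOT p OR s) only NOT p is left, so p = False.
Check each clause:
  (c): c holds.
  (NOT s): NOT s holds.
  (c OR NOT p OR NOT s): c holds.
  (NOT c OR p OR NOT s): NOT s holds.
  (c OR NOT s): c holds.
  (NOT p OR s): NOT p holds.
All clauses satisfied.

s=F; p=F; c=T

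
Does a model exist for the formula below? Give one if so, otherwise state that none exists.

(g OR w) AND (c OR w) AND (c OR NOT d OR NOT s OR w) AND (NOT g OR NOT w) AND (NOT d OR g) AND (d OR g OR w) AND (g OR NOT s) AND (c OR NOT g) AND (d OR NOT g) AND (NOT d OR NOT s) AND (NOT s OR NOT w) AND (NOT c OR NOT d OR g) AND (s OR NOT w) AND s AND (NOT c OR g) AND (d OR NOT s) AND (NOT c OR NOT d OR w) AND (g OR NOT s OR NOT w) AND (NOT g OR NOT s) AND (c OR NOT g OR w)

The formula is unsatisfiable.

Case s = True:
  (g OR NOT s) forces g = True.
  Clause (NOT g OR NOT s) is falsified — contradiction.
Case s = False:
  Clause (s) is falsified — contradiction.
Both cases fail, so the formula is unsatisfiable.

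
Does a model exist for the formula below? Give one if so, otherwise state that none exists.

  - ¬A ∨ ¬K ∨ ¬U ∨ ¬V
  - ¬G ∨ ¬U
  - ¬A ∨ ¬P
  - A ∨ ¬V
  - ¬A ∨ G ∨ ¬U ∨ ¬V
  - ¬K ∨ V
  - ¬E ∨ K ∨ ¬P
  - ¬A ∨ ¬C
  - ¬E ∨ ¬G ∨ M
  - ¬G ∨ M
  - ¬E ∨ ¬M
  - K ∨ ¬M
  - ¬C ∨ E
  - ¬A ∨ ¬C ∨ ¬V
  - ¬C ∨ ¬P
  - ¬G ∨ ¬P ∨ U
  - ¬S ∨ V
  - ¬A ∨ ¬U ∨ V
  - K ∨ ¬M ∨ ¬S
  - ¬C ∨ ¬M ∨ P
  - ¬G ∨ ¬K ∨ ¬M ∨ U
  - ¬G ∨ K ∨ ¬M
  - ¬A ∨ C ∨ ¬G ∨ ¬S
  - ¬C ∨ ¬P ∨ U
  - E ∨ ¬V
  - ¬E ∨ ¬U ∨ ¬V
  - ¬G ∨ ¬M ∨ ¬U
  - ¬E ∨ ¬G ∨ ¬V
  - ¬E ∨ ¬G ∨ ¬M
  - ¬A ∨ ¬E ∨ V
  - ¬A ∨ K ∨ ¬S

Set S = False.
Try G = True:
  (¬G ∨ ¬U) forces U = False.
  (¬G ∨ M) forces M = True.
  (¬E ∨ ¬M) forces E = False.
  (K ∨ ¬M) forces K = True.
  clause (¬G ∨ ¬K ∨ ¬M ∨ U) is falsified — backtrack.
So G = False.
Set P = True.
  then (¬A ∨ ¬P) forces A = False.
  then (A ∨ ¬V) forces V = False.
  then (¬K ∨ V) forces K = False.
  then (¬E ∨ K ∨ ¬P) forces E = False.
  then (K ∨ ¬M) forces M = False.
  then (¬C ∨ E) forces C = False.
Set U = False.
All clauses satisfied.

S = False, G = False, P = True, U = False, K = False, E = False, A = False, M = False, V = False, C = False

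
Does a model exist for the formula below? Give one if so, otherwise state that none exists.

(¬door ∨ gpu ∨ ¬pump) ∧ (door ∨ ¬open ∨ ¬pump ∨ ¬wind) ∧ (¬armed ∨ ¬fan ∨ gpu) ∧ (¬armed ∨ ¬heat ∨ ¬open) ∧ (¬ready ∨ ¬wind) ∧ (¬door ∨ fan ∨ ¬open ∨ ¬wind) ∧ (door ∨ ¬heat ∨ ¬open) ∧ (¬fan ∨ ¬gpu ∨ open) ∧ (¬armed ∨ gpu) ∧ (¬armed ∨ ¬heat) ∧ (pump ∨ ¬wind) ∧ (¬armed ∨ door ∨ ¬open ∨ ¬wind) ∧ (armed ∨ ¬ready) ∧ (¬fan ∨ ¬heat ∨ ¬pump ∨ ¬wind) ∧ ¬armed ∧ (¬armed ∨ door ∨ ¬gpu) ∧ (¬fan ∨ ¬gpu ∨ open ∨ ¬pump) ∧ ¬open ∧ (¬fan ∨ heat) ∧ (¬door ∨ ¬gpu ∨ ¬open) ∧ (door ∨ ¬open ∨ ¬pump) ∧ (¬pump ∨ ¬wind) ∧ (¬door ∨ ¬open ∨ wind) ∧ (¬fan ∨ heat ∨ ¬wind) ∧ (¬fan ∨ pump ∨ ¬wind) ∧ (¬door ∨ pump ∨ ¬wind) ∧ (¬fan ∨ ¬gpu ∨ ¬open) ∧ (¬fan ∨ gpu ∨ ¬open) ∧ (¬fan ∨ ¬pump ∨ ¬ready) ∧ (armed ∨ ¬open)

Unit clause (¬armed) forces armed = False.
Unit clause (¬open) forces open = False.
In (armed ∨ ¬ready) only ¬ready is left, so ready = False.
Set gpu = False.
Set fan = True.
  then (¬fan ∨ heat) forces heat = True.
Set door = False.
Set wind = False.
Set pump = False.
All clauses satisfied.

gpu: False; open: False; fan: True; heat: True; armed: False; door: False; ready: False; wind: False; pump: False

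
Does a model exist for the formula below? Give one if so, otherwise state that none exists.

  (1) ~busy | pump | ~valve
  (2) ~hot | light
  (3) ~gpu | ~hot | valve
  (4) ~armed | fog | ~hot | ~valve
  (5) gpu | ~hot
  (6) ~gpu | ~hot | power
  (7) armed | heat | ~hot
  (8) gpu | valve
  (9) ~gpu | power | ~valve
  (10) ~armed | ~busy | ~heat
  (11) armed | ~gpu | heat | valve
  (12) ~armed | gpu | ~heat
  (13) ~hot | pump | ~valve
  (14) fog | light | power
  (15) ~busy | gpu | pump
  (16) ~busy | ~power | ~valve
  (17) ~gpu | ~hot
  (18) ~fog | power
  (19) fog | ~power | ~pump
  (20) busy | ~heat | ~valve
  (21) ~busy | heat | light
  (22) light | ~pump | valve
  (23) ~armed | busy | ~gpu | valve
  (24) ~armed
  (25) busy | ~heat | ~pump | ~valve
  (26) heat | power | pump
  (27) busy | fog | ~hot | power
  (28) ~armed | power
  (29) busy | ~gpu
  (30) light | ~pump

valve: False, hot: False, gpu: True, light: True, heat: True, power: False, armed: False, busy: True, pump: False, fog: False

Unit clause (~armed) forces armed = False.
Set valve = False.
  then (gpu | valve) forces gpu = True.
  then (armed | ~gpu | heat | valve) forces heat = True.
  then (~gpu | ~hot) forces hot = False.
  then (busy | ~gpu) forces busy = True.
Set light = True.
Set power = False.
  then (~fog | power) forces fog = False.
Set pump = False.
All clauses satisfied.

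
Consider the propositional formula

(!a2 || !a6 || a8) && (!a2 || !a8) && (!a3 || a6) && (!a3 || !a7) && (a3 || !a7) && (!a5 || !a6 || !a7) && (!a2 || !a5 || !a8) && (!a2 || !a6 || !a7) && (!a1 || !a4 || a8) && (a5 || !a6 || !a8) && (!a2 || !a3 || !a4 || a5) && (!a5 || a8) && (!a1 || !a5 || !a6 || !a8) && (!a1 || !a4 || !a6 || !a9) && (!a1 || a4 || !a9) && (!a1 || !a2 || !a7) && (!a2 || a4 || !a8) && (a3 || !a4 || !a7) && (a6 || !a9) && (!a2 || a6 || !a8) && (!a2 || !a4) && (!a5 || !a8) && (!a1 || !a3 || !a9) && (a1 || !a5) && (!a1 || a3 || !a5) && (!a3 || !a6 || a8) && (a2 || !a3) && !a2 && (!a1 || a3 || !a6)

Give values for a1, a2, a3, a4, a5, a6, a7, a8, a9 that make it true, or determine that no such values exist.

a1=T, a2=F, a3=F, a4=T, a5=F, a6=F, a7=F, a8=T, a9=F

Unit clause (!a2) forces a2 = False.
In (a2 || !a3) only !a3 is left, so a3 = False.
In (a3 || !a7) only !a7 is left, so a7 = False.
Set a1 = True.
  then (!a1 || a3 || !a5) forces a5 = False.
  then (!a1 || a3 || !a6) forces a6 = False.
  then (a6 || !a9) forces a9 = False.
Set a4 = True.
  then (!a1 || !a4 || a8) forces a8 = True.
All clauses satisfied.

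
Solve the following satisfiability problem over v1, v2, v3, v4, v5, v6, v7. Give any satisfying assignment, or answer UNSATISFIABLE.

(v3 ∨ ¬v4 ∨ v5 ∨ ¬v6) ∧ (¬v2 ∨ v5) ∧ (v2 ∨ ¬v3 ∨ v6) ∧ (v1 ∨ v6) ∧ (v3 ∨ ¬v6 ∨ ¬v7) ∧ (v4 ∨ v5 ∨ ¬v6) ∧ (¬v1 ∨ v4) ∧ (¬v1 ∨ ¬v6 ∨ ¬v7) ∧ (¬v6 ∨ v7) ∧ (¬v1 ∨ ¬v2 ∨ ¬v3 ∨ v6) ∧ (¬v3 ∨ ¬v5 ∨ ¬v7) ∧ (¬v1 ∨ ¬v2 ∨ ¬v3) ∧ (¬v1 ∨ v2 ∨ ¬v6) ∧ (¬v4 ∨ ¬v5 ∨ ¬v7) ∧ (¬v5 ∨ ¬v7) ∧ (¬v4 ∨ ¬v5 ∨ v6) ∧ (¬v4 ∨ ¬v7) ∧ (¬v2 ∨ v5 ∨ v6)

v1 = True, v2 = False, v3 = False, v4 = True, v5 = False, v6 = False, v7 = False

Set v1 = True.
  then (¬v1 ∨ v4) forces v4 = True.
  then (¬v4 ∨ ¬v7) forces v7 = False.
  then (¬v6 ∨ v7) forces v6 = False.
  then (¬v4 ∨ ¬v5 ∨ v6) forces v5 = False.
  then (¬v2 ∨ v5 ∨ v6) forces v2 = False.
  then (v2 ∨ ¬v3 ∨ v6) forces v3 = False.
All clauses satisfied.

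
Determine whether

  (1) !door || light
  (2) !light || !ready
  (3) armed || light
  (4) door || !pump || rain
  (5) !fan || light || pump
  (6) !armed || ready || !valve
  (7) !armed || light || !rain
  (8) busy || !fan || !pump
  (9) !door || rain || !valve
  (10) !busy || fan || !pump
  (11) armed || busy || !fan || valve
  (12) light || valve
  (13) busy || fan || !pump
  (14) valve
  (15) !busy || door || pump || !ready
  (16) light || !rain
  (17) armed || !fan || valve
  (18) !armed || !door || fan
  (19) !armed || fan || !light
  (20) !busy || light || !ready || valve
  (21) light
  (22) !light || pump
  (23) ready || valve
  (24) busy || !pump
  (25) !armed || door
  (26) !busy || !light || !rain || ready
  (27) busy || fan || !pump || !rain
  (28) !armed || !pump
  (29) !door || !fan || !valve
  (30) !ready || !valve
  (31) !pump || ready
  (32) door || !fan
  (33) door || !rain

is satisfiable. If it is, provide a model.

Unsatisfiable — no assignment works.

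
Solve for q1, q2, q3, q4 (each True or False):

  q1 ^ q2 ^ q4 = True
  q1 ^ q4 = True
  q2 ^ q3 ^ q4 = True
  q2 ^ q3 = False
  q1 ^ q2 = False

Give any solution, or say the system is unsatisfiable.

q1: False, q2: False, q3: False, q4: True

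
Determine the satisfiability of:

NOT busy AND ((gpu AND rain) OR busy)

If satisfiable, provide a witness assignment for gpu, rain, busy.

gpu = True; rain = True; busy = False

  NOT busy = True
  (gpu AND rain) OR busy = True
    gpu AND rain = True
Both conjuncts True, so the formula holds.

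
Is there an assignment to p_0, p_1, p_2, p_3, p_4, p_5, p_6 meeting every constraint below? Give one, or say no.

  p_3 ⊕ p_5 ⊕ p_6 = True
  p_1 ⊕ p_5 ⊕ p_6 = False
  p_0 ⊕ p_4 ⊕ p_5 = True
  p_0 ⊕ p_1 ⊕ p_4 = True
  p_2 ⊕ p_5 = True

p_0=F; p_1=F; p_2=T; p_3=T; p_4=T; p_5=F; p_6=F

p_3 ⊕ p_5 ⊕ p_6 = T ⊕ F ⊕ F = True ✓
p_1 ⊕ p_5 ⊕ p_6 = F ⊕ F ⊕ F = False ✓
p_0 ⊕ p_4 ⊕ p_5 = F ⊕ T ⊕ F = True ✓
p_0 ⊕ p_1 ⊕ p_4 = F ⊕ F ⊕ T = True ✓
p_2 ⊕ p_5 = T ⊕ F = True ✓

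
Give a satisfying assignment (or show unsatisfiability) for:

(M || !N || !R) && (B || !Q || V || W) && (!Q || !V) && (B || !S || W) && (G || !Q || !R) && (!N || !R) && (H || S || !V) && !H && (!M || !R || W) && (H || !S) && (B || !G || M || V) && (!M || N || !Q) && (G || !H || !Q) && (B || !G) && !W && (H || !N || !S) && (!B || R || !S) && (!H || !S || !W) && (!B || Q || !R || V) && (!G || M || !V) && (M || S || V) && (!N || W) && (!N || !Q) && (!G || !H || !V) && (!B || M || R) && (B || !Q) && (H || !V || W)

H=F, N=F, V=F, M=T, G=T, Q=F, W=F, S=F, R=F, B=T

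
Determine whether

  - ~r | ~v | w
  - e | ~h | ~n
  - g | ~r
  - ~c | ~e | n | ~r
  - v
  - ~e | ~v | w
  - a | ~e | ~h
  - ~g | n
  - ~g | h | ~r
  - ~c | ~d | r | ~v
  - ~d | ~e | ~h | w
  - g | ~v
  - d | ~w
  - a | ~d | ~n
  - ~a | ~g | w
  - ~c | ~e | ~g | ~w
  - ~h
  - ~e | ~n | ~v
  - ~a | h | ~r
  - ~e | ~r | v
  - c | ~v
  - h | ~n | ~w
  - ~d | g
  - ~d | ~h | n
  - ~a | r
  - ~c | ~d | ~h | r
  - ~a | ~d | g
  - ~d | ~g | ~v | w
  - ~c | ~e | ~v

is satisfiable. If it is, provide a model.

Unit clause (v) forces v = True.
In (g | ~v) only g is left, so g = True.
Unit clause (~h) forces h = False.
In (c | ~v) only c is left, so c = True.
In (~c | ~e | ~v) only ~e is left, so e = False.
In (~g | n) only n is left, so n = True.
In (~g | h | ~r) only ~r is left, so r = False.
In (~c | ~d | r | ~v) only ~d is left, so d = False.
In (d | ~w) only ~w is left, so w = False.
In (~a | ~g | w) only ~a is left, so a = False.
All clauses satisfied.

c = True; g = True; e = False; n = True; r = False; v = True; w = False; a = False; d = False; h = False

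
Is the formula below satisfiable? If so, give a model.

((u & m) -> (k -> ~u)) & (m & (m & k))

k = True, u = False, m = True

  (u & m) -> (k -> ~u) = True
    u & m = False
    k -> ~u = True
      ~u = True
  m & (m & k) = True
    m & k = True
Both conjuncts True, so the formula holds.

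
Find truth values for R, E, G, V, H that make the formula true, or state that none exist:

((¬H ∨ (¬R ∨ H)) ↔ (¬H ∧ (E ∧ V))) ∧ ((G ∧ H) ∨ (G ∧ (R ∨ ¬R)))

R = False, E = True, G = True, V = True, H = False

  (¬H ∨ (¬R ∨ H)) ↔ (¬H ∧ (E ∧ V)) = True
    ¬H ∨ (¬R ∨ H) = True
      ¬H = True
      ¬R ∨ H = True
        ¬R = True
    ¬H ∧ (E ∧ V) = True
      ¬H = True
      E ∧ V = True
  (G ∧ H) ∨ (G ∧ (R ∨ ¬R)) = True
    G ∧ H = False
    G ∧ (R ∨ ¬R) = True
      R ∨ ¬R = True
        ¬R = True
Both conjuncts True, so the formula holds.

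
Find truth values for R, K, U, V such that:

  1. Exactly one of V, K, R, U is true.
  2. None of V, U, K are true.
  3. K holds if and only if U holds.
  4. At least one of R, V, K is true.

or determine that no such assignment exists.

R: True, K: False, U: False, V: False

  (1) {V, K, R, U}: 1 true — exactly one ✓
  (2) {V, U, K}: 0 true — none ✓
  (3) K=F, U=F — same ✓
  (4) {R, V, K}: 1 true — at least one ✓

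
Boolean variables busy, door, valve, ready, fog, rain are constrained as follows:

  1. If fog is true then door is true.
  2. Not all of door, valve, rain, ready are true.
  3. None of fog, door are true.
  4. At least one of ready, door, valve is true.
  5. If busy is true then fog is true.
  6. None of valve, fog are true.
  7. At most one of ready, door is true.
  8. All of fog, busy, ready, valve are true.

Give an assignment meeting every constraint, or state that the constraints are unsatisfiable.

No satisfying assignment exists.

Case valve = True:
  Constraint (6) is violated (valve=T) — contradiction.
Case valve = False:
  Constraint (8) is violated (valve=F) — contradiction.
Both cases fail — unsatisfiable.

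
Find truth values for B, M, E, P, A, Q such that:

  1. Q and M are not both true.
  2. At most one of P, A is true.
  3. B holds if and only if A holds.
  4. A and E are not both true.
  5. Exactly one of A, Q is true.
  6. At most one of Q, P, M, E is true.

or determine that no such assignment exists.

B = True, M = True, E = False, P = False, A = True, Q = False

  (1) Q=F, M=T — not both ✓
  (2) {P, A}: 1 true — at most one ✓
  (3) B=T, A=T — same ✓
  (4) A=T, E=F — not both ✓
  (5) {A, Q}: 1 true — exactly one ✓
  (6) {Q, P, M, E}: 1 true — at most one ✓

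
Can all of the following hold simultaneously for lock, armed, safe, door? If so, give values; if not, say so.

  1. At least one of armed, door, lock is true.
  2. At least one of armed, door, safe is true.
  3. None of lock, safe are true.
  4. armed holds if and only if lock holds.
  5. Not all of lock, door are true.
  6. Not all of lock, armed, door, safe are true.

lock=F, armed=F, safe=F, door=T

  (1) {armed, door, lock}: 1 true — at least one ✓
  (2) {armed, door, safe}: 1 true — at least one ✓
  (3) {lock, safe}: 0 true — none ✓
  (4) armed=F, lock=F — same ✓
  (5) {lock, door}: 1/2 true — not all ✓
  (6) {lock, armed, door, safe}: 1/4 true — not all ✓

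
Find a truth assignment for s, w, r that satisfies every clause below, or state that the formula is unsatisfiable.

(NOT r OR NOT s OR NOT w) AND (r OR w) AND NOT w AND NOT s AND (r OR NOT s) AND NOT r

Case w = True:
  Clause (NOT w) is falsified — contradiction.
Case w = False:
  (r OR w) forces r = True.
  Clause (NOT r) is falsified — contradiction.
Both cases fail, so the formula is unsatisfiable.

The formula is unsatisfiable.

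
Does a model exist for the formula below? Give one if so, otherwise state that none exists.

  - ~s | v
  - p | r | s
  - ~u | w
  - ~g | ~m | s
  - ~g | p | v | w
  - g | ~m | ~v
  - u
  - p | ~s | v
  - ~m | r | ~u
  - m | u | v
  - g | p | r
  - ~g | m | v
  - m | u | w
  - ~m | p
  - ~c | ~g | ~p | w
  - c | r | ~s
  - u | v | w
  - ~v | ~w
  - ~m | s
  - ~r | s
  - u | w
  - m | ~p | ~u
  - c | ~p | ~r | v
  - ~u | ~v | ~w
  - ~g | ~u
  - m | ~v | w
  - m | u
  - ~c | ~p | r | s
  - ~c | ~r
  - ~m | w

No satisfying assignment exists.

Case u = True:
  (~u | w) forces w = True.
  (~v | ~w) forces v = False.
  (~s | v) forces s = False.
  (~m | s) forces m = False.
  (~g | m | v) forces g = False.
  (~r | s) forces r = False.
  (p | r | s) forces p = True.
  Clause (m | ~p | ~u) is falsified — contradiction.
Case u = False:
  Clause (u) is falsified — contradiction.
Both cases fail, so the formula is unsatisfiable.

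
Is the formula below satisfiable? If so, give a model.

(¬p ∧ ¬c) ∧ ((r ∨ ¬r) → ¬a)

r = True; p = False; c = False; a = False

  ¬p ∧ ¬c = True
    ¬p = True
    ¬c = True
  (r ∨ ¬r) → ¬a = True
    r ∨ ¬r = True
      ¬r = False
    ¬a = True
Both conjuncts True, so the formula holds.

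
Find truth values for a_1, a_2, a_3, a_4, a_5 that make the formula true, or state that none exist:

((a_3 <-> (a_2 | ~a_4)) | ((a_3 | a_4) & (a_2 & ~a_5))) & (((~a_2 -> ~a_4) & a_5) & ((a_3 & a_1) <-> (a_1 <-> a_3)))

a_1=F; a_2=T; a_3=T; a_4=T; a_5=T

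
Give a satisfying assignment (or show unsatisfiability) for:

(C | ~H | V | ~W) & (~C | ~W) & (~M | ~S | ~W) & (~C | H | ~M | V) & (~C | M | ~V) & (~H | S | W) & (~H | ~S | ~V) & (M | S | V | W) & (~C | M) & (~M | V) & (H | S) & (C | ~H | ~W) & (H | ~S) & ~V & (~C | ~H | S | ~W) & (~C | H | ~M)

V=F, H=T, W=F, S=T, M=F, C=F

Unit clause (~V) forces V = False.
In (~M | V) only ~M is left, so M = False.
In (~C | M) only ~C is left, so C = False.
Try H = False:
  (H | S) forces S = True.
  clause (H | ~S) is falsified — backtrack.
So H = True.
  then (C | ~H | V | ~W) forces W = False.
  then (~H | S | W) forces S = True.
All clauses satisfied.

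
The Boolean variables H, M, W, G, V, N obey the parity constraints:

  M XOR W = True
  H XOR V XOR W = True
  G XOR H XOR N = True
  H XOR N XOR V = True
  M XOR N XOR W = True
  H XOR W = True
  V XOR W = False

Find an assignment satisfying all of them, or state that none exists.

H = True, M = True, W = False, G = False, V = False, N = False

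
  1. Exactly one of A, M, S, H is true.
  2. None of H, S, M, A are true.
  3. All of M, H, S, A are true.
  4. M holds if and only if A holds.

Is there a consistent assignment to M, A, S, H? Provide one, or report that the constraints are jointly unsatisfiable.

No satisfying assignment exists.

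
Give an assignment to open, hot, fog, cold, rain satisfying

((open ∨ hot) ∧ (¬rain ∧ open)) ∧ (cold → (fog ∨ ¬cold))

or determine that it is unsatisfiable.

open=T, hot=T, fog=F, cold=F, rain=F

  (open ∨ hot) ∧ (¬rain ∧ open) = True
    open ∨ hot = True
    ¬rain ∧ open = True
      ¬rain = True
  cold → (fog ∨ ¬cold) = True
    fog ∨ ¬cold = True
      ¬cold = True
Both conjuncts True, so the formula holds.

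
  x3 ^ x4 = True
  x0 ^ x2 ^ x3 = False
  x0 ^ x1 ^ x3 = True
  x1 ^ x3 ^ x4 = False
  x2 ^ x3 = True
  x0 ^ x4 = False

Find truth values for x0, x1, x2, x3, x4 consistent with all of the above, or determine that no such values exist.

Adding constraints 3, 4, 6 mod 2: every variable appears an even number of times on the left, so the left side is 0.
But the right sides sum to 1 (mod 2). 0 ≠ 1 — the system is inconsistent.

No satisfying assignment exists.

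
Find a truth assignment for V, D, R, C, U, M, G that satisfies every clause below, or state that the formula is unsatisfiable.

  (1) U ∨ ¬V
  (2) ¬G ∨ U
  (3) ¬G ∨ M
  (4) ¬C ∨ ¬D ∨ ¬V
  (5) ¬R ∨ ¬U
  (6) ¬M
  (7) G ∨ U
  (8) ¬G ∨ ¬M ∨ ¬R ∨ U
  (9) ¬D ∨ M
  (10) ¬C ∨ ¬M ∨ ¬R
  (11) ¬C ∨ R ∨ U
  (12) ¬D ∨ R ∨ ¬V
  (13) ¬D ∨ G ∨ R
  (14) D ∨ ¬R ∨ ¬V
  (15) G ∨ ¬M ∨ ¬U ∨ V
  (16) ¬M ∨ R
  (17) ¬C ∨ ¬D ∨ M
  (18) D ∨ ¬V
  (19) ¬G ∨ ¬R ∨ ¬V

V = False; D = False; R = False; C = False; U = True; M = False; G = False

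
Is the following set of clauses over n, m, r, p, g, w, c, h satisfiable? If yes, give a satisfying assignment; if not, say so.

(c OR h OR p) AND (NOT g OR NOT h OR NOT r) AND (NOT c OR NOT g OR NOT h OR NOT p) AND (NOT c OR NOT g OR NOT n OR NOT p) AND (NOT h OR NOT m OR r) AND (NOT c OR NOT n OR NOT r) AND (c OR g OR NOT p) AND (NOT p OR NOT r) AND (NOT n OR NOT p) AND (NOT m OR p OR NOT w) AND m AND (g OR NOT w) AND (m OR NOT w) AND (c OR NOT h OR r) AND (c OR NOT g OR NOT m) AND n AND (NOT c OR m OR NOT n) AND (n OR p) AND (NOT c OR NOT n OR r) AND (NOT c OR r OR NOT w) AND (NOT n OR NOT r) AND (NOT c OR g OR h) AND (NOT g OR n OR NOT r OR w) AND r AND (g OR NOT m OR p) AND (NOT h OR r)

Unsatisfiable — no assignment works.

Case n = True:
  (NOT n OR NOT p) forces p = False.
  (m) forces m = True.
  (NOT m OR p OR NOT w) forces w = False.
  (NOT n OR NOT r) forces r = False.
  Clause (r) is falsified — contradiction.
Case n = False:
  Clause (n) is falsified — contradiction.
Both cases fail, so the formula is unsatisfiable.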